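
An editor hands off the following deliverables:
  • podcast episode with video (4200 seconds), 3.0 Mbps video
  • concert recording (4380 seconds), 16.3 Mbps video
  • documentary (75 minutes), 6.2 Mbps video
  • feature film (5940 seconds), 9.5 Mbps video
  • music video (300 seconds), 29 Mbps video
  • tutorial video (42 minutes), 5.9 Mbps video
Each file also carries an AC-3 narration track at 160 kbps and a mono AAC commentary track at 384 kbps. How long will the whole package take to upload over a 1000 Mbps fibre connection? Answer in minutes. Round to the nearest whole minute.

3 minutes

Audio total: 160 + 384 = 544 kbps = 0.544 Mbps.
podcast episode with video: 3.544 Mbps × 4200 s = 14884.8 Mb
concert recording: 16.844 Mbps × 4380 s = 73776.7 Mb
documentary: 6.744 Mbps × 4500 s = 30348.0 Mb
feature film: 10.044 Mbps × 5940 s = 59661.4 Mb
music video: 29.544 Mbps × 300 s = 8863.2 Mb
tutorial video: 6.444 Mbps × 2520 s = 16238.9 Mb
Total: 203773.0 Mb = 25471.6 MB.
At 1000 Mbps: 203773.0 / 1000 = 204 s ≈ 3.4 minutes.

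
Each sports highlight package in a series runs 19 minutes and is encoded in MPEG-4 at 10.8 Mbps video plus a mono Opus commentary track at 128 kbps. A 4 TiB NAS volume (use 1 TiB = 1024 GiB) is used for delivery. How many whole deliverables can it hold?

19 min = 1140 s
Audio: 128 kbps = 0.128 Mbps.
Total bitrate: 10.928 Mbps.
Per item: 10.928 Mbps × 1140 s = 12,458 Mb = 1,557 MB.
Capacity: 4 TiB = 35,184,372 Mb; 2824.26 items → 2824 complete.

2824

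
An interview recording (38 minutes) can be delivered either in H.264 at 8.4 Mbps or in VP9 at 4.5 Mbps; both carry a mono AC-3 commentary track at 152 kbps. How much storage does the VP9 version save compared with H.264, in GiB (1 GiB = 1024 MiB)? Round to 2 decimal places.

38 min = 2280 s
Audio: 152 kbps = 0.152 Mbps.
H.264: 8.552 Mbps × 2280 s = 19498.6 Mb = 2.270 GiB.
VP9: 4.652 Mbps × 2280 s = 10606.6 Mb = 1.235 GiB.
Saving: 2.270 − 1.235 = 1.035 GiB.

1.04 GiB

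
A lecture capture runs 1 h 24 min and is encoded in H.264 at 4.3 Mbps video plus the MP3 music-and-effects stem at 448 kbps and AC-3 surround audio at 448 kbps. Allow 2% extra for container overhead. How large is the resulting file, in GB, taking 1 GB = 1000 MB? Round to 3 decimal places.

1 h 24 min = 84 min = 5040 s
Audio total: 448 + 448 = 896 kbps = 0.896 Mbps.
Total bitrate: 4.3 + 0.896 = 5.196 Mbps.
Stream data: 5.196 Mbps × 5040 s = 26187.8 Mb.
With 2% container overhead: ×1.02.
26,712 Mb ÷ 8 = 3,339 MB → 3.339 GB.

3.339 GB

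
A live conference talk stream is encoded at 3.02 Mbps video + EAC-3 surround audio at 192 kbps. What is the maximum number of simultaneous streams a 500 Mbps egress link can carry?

155

Audio: 192 kbps = 0.192 Mbps.
Per-viewer media rate: 3.212 Mbps.
500 Mbps = 500.0 Mbps; 500.0 / 3.212 = 155.67 → 155 viewers.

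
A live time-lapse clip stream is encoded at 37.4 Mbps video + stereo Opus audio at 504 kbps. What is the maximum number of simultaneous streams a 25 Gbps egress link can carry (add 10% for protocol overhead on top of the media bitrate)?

Audio: 504 kbps = 0.504 Mbps.
Per-viewer media rate: 37.904 Mbps.
On the wire with 10% overhead: 41.694 Mbps.
25 Gbps = 25,000 Mbps; 25,000 / 41.694 = 599.60 → 599 viewers.

599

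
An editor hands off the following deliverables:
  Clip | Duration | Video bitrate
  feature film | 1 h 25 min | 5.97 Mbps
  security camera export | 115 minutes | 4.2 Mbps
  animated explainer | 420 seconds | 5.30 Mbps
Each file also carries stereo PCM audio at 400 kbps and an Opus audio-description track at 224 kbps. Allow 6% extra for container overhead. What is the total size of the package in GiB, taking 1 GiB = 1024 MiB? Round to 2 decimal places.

Audio total: 400 + 224 = 624 kbps = 0.624 Mbps.
feature film: 6.594 Mbps × 5100 s × 1.06 = 35647.2 Mb
security camera export: 4.824 Mbps × 6900 s × 1.06 = 35282.7 Mb
animated explainer: 5.924 Mbps × 420 s × 1.06 = 2637.4 Mb
Total: 73567.3 Mb = 9195.9 MB.
= 8.564 GiB.

8.56 GiB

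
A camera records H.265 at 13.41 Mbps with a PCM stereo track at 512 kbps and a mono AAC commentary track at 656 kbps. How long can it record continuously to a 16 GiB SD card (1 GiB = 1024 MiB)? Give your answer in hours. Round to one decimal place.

Audio total: 512 + 656 = 1168 kbps = 1.168 Mbps.
Total bitrate: 13.41 + 1.168 = 14.578 Mbps.
Capacity: 16 GiB = 137,439 Mb.
Recording time: 137,439 / 14.578 = 9,428 s ≈ 2.62 hours.

2.6 hours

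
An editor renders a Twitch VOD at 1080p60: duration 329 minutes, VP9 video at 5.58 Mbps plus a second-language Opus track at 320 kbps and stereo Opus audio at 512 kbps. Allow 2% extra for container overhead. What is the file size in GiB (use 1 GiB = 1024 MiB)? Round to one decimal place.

15.0 GiB

329 min = 19740 s
Audio total: 320 + 512 = 832 kbps = 0.832 Mbps.
Total bitrate: 5.58 + 0.832 = 6.412 Mbps.
Stream data: 6.412 Mbps × 19740 s = 126572.9 Mb.
With 2% container overhead: ×1.02.
129,104 Mb = 16,138,042,200 bytes ÷ 1,073,741,824 = 15.03 GiB.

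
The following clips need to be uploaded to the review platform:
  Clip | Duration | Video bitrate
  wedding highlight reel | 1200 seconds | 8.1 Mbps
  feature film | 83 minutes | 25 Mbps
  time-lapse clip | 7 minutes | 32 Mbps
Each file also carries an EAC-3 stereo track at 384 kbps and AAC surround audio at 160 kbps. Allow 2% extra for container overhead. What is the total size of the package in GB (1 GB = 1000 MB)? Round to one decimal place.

19.3 GB

Audio total: 384 + 160 = 544 kbps = 0.544 Mbps.
wedding highlight reel: 8.644 Mbps × 1200 s × 1.02 = 10580.3 Mb
feature film: 25.544 Mbps × 4980 s × 1.02 = 129753.3 Mb
time-lapse clip: 32.544 Mbps × 420 s × 1.02 = 13941.8 Mb
Total: 154275.4 Mb = 19284.4 MB.
= 19.28 GB.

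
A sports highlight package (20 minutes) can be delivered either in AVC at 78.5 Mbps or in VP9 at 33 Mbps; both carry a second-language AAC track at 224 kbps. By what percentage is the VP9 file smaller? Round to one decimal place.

57.8%

20 min = 1200 s
Audio: 224 kbps = 0.224 Mbps.
AVC: 78.724 Mbps × 1200 s = 94468.8 Mb = 11.809 GB.
VP9: 33.224 Mbps × 1200 s = 39868.8 Mb = 4.984 GB.
Reduction: (1 − 4.984/11.809) × 100 = 57.80%.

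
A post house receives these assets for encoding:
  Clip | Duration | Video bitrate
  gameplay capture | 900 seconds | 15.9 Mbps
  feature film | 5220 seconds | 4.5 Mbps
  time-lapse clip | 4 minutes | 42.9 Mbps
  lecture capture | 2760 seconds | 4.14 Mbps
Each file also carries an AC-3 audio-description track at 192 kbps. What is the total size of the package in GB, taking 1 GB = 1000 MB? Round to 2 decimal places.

7.66 GB

Audio: 192 kbps = 0.192 Mbps.
gameplay capture: 16.092 Mbps × 900 s = 14482.8 Mb
feature film: 4.692 Mbps × 5220 s = 24492.2 Mb
time-lapse clip: 43.092 Mbps × 240 s = 10342.1 Mb
lecture capture: 4.332 Mbps × 2760 s = 11956.3 Mb
Total: 61273.4 Mb = 7659.2 MB.
= 7.659 GB.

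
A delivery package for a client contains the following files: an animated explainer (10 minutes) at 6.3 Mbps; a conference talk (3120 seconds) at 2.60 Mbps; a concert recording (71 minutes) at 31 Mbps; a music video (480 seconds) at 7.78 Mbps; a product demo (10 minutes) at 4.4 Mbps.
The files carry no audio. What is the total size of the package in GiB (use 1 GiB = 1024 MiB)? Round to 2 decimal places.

17.50 GiB

animated explainer: 6.300 Mbps × 600 s = 3780.0 Mb
conference talk: 2.600 Mbps × 3120 s = 8112.0 Mb
concert recording: 31.000 Mbps × 4260 s = 132060.0 Mb
music video: 7.780 Mbps × 480 s = 3734.4 Mb
product demo: 4.400 Mbps × 600 s = 2640.0 Mb
Total: 150326.4 Mb = 18790.8 MB.
= 17.50 GiB.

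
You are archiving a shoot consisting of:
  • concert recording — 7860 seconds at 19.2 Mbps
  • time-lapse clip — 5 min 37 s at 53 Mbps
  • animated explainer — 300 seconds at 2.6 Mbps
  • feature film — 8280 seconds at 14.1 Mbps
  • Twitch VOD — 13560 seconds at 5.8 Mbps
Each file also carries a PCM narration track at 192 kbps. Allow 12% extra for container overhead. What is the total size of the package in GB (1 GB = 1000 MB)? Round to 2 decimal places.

Audio: 192 kbps = 0.192 Mbps.
concert recording: 19.392 Mbps × 7860 s × 1.12 = 170711.7 Mb
time-lapse clip: 53.192 Mbps × 337 s × 1.12 = 20076.8 Mb
animated explainer: 2.792 Mbps × 300 s × 1.12 = 938.1 Mb
feature film: 14.292 Mbps × 8280 s × 1.12 = 132538.3 Mb
Twitch VOD: 5.992 Mbps × 13560 s × 1.12 = 91001.7 Mb
Total: 415266.5 Mb = 51908.3 MB.
= 51.91 GB.

51.91 GB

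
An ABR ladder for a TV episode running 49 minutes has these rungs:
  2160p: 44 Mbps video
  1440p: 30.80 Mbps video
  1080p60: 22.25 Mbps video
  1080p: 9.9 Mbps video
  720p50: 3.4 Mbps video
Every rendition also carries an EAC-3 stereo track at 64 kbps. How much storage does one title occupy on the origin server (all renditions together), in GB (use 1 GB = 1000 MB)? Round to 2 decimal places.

40.67 GB

49 min = 2940 s
Audio: 64 kbps = 0.064 Mbps.
Sum of rendition bitrates: (44+0.064) + (30.80+0.064) + (22.25+0.064) + (9.9+0.064) + (3.4+0.064) = 110.670 Mbps.
× 2940 s = 325,370 Mb = 40,671 MB = 40.67 GB.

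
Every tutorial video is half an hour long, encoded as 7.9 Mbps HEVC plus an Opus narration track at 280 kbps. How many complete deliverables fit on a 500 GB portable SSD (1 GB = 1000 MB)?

271

30 min = 1800 s
Audio: 280 kbps = 0.280 Mbps.
Total bitrate: 8.180 Mbps.
Per item: 8.180 Mbps × 1800 s = 14,724 Mb = 1,840 MB.
Capacity: 500 GB = 4,000,000 Mb; 271.67 items → 271 complete.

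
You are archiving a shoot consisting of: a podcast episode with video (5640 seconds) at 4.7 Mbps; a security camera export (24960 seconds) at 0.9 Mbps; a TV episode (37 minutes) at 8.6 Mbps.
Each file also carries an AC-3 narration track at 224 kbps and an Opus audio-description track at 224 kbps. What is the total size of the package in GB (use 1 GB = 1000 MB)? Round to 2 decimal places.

10.35 GB

Audio total: 224 + 224 = 448 kbps = 0.448 Mbps.
podcast episode with video: 5.148 Mbps × 5640 s = 29034.7 Mb
security camera export: 1.348 Mbps × 24960 s = 33646.1 Mb
TV episode: 9.048 Mbps × 2220 s = 20086.6 Mb
Total: 82767.4 Mb = 10345.9 MB.
= 10.35 GB.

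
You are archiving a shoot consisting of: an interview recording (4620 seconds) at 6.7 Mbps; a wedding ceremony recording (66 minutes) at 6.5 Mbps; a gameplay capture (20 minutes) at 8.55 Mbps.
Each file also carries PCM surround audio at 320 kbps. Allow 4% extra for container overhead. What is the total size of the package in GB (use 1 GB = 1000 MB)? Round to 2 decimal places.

9.11 GB

Audio: 320 kbps = 0.320 Mbps.
interview recording: 7.020 Mbps × 4620 s × 1.04 = 33729.7 Mb
wedding ceremony recording: 6.820 Mbps × 3960 s × 1.04 = 28087.5 Mb
gameplay capture: 8.870 Mbps × 1200 s × 1.04 = 11069.8 Mb
Total: 72886.9 Mb = 9110.9 MB.
= 9.111 GB.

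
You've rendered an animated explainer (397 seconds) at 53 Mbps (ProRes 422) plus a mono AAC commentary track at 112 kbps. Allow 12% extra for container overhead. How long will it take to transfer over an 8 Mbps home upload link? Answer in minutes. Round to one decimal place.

Audio: 112 kbps = 0.112 Mbps.
Total bitrate: 53.112 Mbps.
File: 53.112 Mbps × 397 s = 21085.5 Mb.
With 12% container overhead: ×1.12. → 23615.7 Mb.
At 8 Mbps: 23615.7 / 8 = 2952.0 s ≈ 49.2 minutes.

49.2 minutes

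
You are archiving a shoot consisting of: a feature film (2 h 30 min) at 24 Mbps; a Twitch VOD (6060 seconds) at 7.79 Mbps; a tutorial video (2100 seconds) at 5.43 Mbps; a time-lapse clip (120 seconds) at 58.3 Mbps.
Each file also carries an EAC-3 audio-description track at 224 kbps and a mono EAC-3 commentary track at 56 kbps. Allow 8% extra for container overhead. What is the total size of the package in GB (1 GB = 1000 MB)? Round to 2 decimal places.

Audio total: 224 + 56 = 280 kbps = 0.280 Mbps.
feature film: 24.280 Mbps × 9000 s × 1.08 = 236001.6 Mb
Twitch VOD: 8.070 Mbps × 6060 s × 1.08 = 52816.5 Mb
tutorial video: 5.710 Mbps × 2100 s × 1.08 = 12950.3 Mb
time-lapse clip: 58.580 Mbps × 120 s × 1.08 = 7592.0 Mb
Total: 309360.4 Mb = 38670.0 MB.
= 38.67 GB.

38.67 GB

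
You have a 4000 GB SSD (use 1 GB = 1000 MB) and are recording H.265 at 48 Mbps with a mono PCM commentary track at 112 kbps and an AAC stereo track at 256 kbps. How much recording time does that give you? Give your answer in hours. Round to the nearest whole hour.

Audio total: 112 + 256 = 368 kbps = 0.368 Mbps.
Total bitrate: 48 + 0.368 = 48.368 Mbps.
Capacity: 4000 GB = 32,000,000 Mb.
Recording time: 32,000,000 / 48.368 = 661,594 s ≈ 184 hours.

184 hours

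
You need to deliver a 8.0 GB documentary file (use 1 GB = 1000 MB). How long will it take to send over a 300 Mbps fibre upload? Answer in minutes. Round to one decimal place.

3.6 minutes

File: 8.0 GB = 64000.0 Mb.
At 300 Mbps: 64000.0 / 300 = 213.3 s ≈ 3.56 minutes.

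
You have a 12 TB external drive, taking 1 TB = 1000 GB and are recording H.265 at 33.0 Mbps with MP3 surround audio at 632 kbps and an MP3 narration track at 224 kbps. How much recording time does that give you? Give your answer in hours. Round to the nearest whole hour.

Audio total: 632 + 224 = 856 kbps = 0.856 Mbps.
Total bitrate: 33.0 + 0.856 = 33.856 Mbps.
Capacity: 12 TB = 96,000,000 Mb.
Recording time: 96,000,000 / 33.856 = 2,835,539 s ≈ 788 hours.

788 hours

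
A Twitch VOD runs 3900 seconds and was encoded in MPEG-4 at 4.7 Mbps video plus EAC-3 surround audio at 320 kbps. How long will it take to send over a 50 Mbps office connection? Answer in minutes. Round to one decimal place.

Audio: 320 kbps = 0.320 Mbps.
Total bitrate: 5.020 Mbps.
File: 5.020 Mbps × 3900 s = 19578.0 Mb.
At 50 Mbps: 19578.0 / 50 = 391.6 s ≈ 6.53 minutes.

6.5 minutes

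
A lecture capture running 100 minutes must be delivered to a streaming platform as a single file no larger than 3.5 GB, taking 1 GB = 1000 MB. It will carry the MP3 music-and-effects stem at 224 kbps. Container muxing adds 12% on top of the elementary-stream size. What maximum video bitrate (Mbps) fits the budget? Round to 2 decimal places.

3.94 Mbps

Budget: 3.5 GB = 28000.0 Mb.
Stream payload after overhead: 28000.0 / 1.12 = 25000.0 Mb.
100 min = 6000 s
Total bitrate budget: 25000.0 Mb / 6000 s = 4.167 Mbps.
Audio: 224 kbps = 0.224 Mbps.
Video: 4.167 − 0.224 = 3.943 Mbps.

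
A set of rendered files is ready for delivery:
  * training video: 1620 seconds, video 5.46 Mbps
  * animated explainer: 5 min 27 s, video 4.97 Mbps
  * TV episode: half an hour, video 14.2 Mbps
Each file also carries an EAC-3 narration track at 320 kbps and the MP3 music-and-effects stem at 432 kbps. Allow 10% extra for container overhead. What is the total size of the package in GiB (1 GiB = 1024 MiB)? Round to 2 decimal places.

Audio total: 320 + 432 = 752 kbps = 0.752 Mbps.
training video: 6.212 Mbps × 1620 s × 1.10 = 11069.8 Mb
animated explainer: 5.722 Mbps × 327 s × 1.10 = 2058.2 Mb
TV episode: 14.952 Mbps × 1800 s × 1.10 = 29605.0 Mb
Total: 42732.9 Mb = 5341.6 MB.
= 4.975 GiB.

4.97 GiB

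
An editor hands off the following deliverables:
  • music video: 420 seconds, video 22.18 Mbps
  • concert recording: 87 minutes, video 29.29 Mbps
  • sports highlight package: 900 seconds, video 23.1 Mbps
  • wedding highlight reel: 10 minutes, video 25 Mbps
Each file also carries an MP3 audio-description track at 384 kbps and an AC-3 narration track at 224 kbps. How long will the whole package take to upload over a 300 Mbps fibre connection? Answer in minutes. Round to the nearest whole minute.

Audio total: 384 + 224 = 608 kbps = 0.608 Mbps.
music video: 22.788 Mbps × 420 s = 9571.0 Mb
concert recording: 29.898 Mbps × 5220 s = 156067.6 Mb
sports highlight package: 23.708 Mbps × 900 s = 21337.2 Mb
wedding highlight reel: 25.608 Mbps × 600 s = 15364.8 Mb
Total: 202340.5 Mb = 25292.6 MB.
At 300 Mbps: 202340.5 / 300 = 674 s ≈ 11.2 minutes.

11 minutes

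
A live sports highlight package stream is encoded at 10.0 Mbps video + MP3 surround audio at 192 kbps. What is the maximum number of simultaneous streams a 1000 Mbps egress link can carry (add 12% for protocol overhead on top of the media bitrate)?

87

Audio: 192 kbps = 0.192 Mbps.
Per-viewer media rate: 10.192 Mbps.
On the wire with 12% overhead: 11.415 Mbps.
1000 Mbps = 1,000 Mbps; 1,000 / 11.415 = 87.60 → 87 viewers.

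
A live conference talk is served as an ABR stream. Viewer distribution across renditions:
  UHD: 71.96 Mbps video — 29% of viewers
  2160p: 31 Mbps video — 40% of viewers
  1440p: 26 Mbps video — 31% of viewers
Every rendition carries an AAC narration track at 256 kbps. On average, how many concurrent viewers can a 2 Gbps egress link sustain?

48

Audio: 256 kbps = 0.256 Mbps.
Average per-viewer bitrate: 0.29×72.216 + 0.40×31.256 + 0.31×26.256 = 41.584 Mbps.
2 Gbps = 2,000 Mbps; 2,000 / 41.584 = 48.09 → 48.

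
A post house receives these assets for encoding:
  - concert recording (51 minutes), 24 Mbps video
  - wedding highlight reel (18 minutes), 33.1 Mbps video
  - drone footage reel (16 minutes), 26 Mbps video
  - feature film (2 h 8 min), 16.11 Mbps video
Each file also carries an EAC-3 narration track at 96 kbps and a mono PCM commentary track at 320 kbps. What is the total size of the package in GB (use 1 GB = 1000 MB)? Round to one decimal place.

Audio total: 96 + 320 = 416 kbps = 0.416 Mbps.
concert recording: 24.416 Mbps × 3060 s = 74713.0 Mb
wedding highlight reel: 33.516 Mbps × 1080 s = 36197.3 Mb
drone footage reel: 26.416 Mbps × 960 s = 25359.4 Mb
feature film: 16.526 Mbps × 7680 s = 126919.7 Mb
Total: 263189.3 Mb = 32898.7 MB.
= 32.90 GB.

32.9 GB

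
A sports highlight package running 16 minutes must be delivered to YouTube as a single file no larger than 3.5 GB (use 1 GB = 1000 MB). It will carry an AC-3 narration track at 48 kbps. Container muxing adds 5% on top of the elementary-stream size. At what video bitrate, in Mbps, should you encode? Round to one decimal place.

Budget: 3.5 GB = 28000.0 Mb.
Stream payload after overhead: 28000.0 / 1.05 = 26666.7 Mb.
16 min = 960 s
Total bitrate budget: 26666.7 Mb / 960 s = 27.778 Mbps.
Audio: 48 kbps = 0.048 Mbps.
Video: 27.778 − 0.048 = 27.730 Mbps.

27.7 Mbps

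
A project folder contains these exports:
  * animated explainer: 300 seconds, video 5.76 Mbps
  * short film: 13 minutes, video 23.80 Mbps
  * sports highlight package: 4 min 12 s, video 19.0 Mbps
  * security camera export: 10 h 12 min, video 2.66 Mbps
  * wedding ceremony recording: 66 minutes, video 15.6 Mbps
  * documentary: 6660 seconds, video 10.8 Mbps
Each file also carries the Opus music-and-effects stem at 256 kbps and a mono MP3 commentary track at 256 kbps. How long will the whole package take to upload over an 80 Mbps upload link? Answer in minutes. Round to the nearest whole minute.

Audio total: 256 + 256 = 512 kbps = 0.512 Mbps.
animated explainer: 6.272 Mbps × 300 s = 1881.6 Mb
short film: 24.312 Mbps × 780 s = 18963.4 Mb
sports highlight package: 19.512 Mbps × 252 s = 4917.0 Mb
security camera export: 3.172 Mbps × 36720 s = 116475.8 Mb
wedding ceremony recording: 16.112 Mbps × 3960 s = 63803.5 Mb
documentary: 11.312 Mbps × 6660 s = 75337.9 Mb
Total: 281379.3 Mb = 35172.4 MB.
At 80 Mbps: 281379.3 / 80 = 3517 s ≈ 58.6 minutes.

59 minutes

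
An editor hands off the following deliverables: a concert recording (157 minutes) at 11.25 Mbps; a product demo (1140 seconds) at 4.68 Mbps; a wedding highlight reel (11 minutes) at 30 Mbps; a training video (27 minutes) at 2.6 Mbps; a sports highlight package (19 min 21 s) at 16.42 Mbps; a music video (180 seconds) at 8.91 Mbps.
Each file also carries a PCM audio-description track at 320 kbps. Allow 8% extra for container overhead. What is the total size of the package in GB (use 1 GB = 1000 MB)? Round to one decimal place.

21.7 GB

Audio: 320 kbps = 0.320 Mbps.
concert recording: 11.570 Mbps × 9420 s × 1.08 = 117708.6 Mb
product demo: 5.000 Mbps × 1140 s × 1.08 = 6156.0 Mb
wedding highlight reel: 30.320 Mbps × 660 s × 1.08 = 21612.1 Mb
training video: 2.920 Mbps × 1620 s × 1.08 = 5108.8 Mb
sports highlight package: 16.740 Mbps × 1161 s × 1.08 = 20990.0 Mb
music video: 9.230 Mbps × 180 s × 1.08 = 1794.3 Mb
Total: 173369.7 Mb = 21671.2 MB.
= 21.67 GB.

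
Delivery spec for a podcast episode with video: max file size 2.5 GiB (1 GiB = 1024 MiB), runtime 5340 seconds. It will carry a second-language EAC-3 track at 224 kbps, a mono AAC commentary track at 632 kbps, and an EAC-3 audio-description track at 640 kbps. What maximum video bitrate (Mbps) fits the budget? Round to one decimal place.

2.5 Mbps

Budget: 2.5 GiB = 21474.8 Mb.
Total bitrate budget: 21474.8 Mb / 5340 s = 4.022 Mbps.
Audio total: 224 + 632 + 640 = 1496 kbps = 1.496 Mbps.
Video: 4.022 − 1.496 = 2.526 Mbps.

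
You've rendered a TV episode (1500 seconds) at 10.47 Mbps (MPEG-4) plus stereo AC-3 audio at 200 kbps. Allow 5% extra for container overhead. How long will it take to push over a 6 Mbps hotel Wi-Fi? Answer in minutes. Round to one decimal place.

46.7 minutes

Audio: 200 kbps = 0.200 Mbps.
Total bitrate: 10.670 Mbps.
File: 10.670 Mbps × 1500 s = 16005.0 Mb.
With 5% container overhead: ×1.05. → 16805.2 Mb.
At 6 Mbps: 16805.2 / 6 = 2800.9 s ≈ 46.7 minutes.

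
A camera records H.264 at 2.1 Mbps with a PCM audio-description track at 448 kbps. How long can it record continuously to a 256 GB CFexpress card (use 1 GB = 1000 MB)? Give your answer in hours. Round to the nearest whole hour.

223 hours

Audio: 448 kbps = 0.448 Mbps.
Total bitrate: 2.1 + 0.448 = 2.548 Mbps.
Capacity: 256 GB = 2,048,000 Mb.
Recording time: 2,048,000 / 2.548 = 803,768 s ≈ 223 hours.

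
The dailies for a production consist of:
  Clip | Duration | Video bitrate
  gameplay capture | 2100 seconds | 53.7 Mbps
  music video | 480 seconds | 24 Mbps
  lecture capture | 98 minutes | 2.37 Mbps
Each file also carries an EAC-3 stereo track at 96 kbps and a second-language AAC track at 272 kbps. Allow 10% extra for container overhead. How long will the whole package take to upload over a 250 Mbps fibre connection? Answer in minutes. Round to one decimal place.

10.4 minutes

Audio total: 96 + 272 = 368 kbps = 0.368 Mbps.
gameplay capture: 54.068 Mbps × 2100 s × 1.10 = 124897.1 Mb
music video: 24.368 Mbps × 480 s × 1.10 = 12866.3 Mb
lecture capture: 2.738 Mbps × 5880 s × 1.10 = 17709.4 Mb
Total: 155472.8 Mb = 19434.1 MB.
At 250 Mbps: 155472.8 / 250 = 622 s ≈ 10.4 minutes.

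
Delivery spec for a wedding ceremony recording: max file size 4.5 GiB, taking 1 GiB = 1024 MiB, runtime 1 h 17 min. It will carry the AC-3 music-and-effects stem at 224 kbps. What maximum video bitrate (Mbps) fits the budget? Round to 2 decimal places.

8.14 Mbps

Budget: 4.5 GiB = 38654.7 Mb.
1 h 17 min = 77 min = 4620 s
Total bitrate budget: 38654.7 Mb / 4620 s = 8.367 Mbps.
Audio: 224 kbps = 0.224 Mbps.
Video: 8.367 − 0.224 = 8.143 Mbps.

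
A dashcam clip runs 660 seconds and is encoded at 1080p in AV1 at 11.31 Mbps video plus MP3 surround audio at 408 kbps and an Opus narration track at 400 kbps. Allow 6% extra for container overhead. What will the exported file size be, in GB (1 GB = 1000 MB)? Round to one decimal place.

Audio total: 408 + 400 = 808 kbps = 0.808 Mbps.
Total bitrate: 11.31 + 0.808 = 12.118 Mbps.
Stream data: 12.118 Mbps × 660 s = 7997.9 Mb.
With 6% container overhead: ×1.06.
8,478 Mb ÷ 8 = 1,060 MB → 1.060 GB.

1.1 GB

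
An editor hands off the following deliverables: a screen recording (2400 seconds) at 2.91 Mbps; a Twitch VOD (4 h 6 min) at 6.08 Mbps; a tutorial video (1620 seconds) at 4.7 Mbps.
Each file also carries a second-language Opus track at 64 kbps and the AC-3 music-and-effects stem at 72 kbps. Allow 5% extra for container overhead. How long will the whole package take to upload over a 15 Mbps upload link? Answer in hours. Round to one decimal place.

2.1 hours

Audio total: 64 + 72 = 136 kbps = 0.136 Mbps.
screen recording: 3.046 Mbps × 2400 s × 1.05 = 7675.9 Mb
Twitch VOD: 6.216 Mbps × 14760 s × 1.05 = 96335.6 Mb
tutorial video: 4.836 Mbps × 1620 s × 1.05 = 8226.0 Mb
Total: 112237.5 Mb = 14029.7 MB.
At 15 Mbps: 112237.5 / 15 = 7483 s ≈ 2.08 hours.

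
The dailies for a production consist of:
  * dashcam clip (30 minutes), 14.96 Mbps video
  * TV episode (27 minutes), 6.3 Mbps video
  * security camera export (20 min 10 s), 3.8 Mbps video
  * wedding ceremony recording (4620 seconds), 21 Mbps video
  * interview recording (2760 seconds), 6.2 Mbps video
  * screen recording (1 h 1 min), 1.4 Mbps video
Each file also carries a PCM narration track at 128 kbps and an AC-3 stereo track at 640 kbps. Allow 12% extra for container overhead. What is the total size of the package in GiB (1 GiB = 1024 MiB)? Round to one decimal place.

22.6 GiB

Audio total: 128 + 640 = 768 kbps = 0.768 Mbps.
dashcam clip: 15.728 Mbps × 1800 s × 1.12 = 31707.6 Mb
TV episode: 7.068 Mbps × 1620 s × 1.12 = 12824.2 Mb
security camera export: 4.568 Mbps × 1210 s × 1.12 = 6190.6 Mb
wedding ceremony recording: 21.768 Mbps × 4620 s × 1.12 = 112636.3 Mb
interview recording: 6.968 Mbps × 2760 s × 1.12 = 21539.5 Mb
screen recording: 2.168 Mbps × 3660 s × 1.12 = 8887.1 Mb
Total: 193785.3 Mb = 24223.2 MB.
= 22.56 GiB.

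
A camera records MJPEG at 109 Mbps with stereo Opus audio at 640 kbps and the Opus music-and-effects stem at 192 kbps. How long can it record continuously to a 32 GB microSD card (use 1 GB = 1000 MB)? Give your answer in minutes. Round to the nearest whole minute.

39 minutes

Audio total: 640 + 192 = 832 kbps = 0.832 Mbps.
Total bitrate: 109 + 0.832 = 109.832 Mbps.
Capacity: 32 GB = 256,000 Mb.
Recording time: 256,000 / 109.832 = 2,331 s ≈ 38.8 minutes.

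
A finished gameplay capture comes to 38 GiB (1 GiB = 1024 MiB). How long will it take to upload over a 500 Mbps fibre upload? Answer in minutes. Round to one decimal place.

File: 38 GiB = 326417.5 Mb.
At 500 Mbps: 326417.5 / 500 = 652.8 s ≈ 10.9 minutes.

10.9 minutes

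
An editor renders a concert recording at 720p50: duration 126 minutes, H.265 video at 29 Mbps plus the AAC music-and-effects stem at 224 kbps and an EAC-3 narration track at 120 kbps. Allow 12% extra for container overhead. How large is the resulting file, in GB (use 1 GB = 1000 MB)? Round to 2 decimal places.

126 min = 7560 s
Audio total: 224 + 120 = 344 kbps = 0.344 Mbps.
Total bitrate: 29 + 0.344 = 29.344 Mbps.
Stream data: 29.344 Mbps × 7560 s = 221840.6 Mb.
With 12% container overhead: ×1.12.
248,462 Mb ÷ 8 = 31,058 MB → 31.06 GB.

31.06 GB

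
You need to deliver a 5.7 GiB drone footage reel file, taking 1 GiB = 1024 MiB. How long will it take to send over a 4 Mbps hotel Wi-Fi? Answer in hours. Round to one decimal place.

File: 5.7 GiB = 48962.6 Mb.
At 4 Mbps: 48962.6 / 4 = 12240.7 s ≈ 3.4 hours.

3.4 hours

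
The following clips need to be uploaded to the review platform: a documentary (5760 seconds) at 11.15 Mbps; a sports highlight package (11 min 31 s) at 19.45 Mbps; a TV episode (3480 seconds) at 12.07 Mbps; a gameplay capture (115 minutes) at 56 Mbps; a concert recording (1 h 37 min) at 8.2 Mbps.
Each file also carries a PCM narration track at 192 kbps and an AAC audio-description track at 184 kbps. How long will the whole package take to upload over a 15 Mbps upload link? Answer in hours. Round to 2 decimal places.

Audio total: 192 + 184 = 376 kbps = 0.376 Mbps.
documentary: 11.526 Mbps × 5760 s = 66389.8 Mb
sports highlight package: 19.826 Mbps × 691 s = 13699.8 Mb
TV episode: 12.446 Mbps × 3480 s = 43312.1 Mb
gameplay capture: 56.376 Mbps × 6900 s = 388994.4 Mb
concert recording: 8.576 Mbps × 5820 s = 49912.3 Mb
Total: 562308.3 Mb = 70288.5 MB.
At 15 Mbps: 562308.3 / 15 = 37487 s ≈ 10.4 hours.

10.41 hours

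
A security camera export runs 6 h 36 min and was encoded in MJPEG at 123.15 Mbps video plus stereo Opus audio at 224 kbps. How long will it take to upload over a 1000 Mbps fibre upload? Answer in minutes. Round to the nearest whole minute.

6 h 36 min = 396 min = 23760 s
Audio: 224 kbps = 0.224 Mbps.
Total bitrate: 123.374 Mbps.
File: 123.374 Mbps × 23760 s = 2931366.2 Mb.
At 1000 Mbps: 2931366.2 / 1000 = 2931.4 s ≈ 48.9 minutes.

49 minutes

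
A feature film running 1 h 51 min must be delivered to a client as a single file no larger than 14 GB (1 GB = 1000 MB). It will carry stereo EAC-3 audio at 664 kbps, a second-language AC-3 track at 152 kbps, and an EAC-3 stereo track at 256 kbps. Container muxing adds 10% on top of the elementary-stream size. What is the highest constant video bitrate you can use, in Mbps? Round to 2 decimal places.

Budget: 14 GB = 112000.0 Mb.
Stream payload after overhead: 112000.0 / 1.10 = 101818.2 Mb.
1 h 51 min = 111 min = 6660 s
Total bitrate budget: 101818.2 Mb / 6660 s = 15.288 Mbps.
Audio total: 664 + 152 + 256 = 1072 kbps = 1.072 Mbps.
Video: 15.288 − 1.072 = 14.216 Mbps.

14.22 Mbps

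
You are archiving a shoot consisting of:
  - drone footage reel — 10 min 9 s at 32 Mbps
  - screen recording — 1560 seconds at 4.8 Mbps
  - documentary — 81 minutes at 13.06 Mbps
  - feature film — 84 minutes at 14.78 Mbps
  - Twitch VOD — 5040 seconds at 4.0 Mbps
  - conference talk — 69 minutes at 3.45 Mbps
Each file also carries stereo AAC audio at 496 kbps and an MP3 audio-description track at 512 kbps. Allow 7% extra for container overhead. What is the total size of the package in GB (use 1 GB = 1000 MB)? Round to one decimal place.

Audio total: 496 + 512 = 1008 kbps = 1.008 Mbps.
drone footage reel: 33.008 Mbps × 609 s × 1.07 = 21509.0 Mb
screen recording: 5.808 Mbps × 1560 s × 1.07 = 9694.7 Mb
documentary: 14.068 Mbps × 4860 s × 1.07 = 73156.4 Mb
feature film: 15.788 Mbps × 5040 s × 1.07 = 85141.5 Mb
Twitch VOD: 5.008 Mbps × 5040 s × 1.07 = 27007.1 Mb
conference talk: 4.458 Mbps × 4140 s × 1.07 = 19748.0 Mb
Total: 236256.8 Mb = 29532.1 MB.
= 29.53 GB.

29.5 GB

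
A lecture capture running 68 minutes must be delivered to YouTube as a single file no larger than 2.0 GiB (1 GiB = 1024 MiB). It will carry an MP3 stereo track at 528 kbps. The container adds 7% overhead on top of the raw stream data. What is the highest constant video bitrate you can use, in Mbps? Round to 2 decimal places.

3.41 Mbps

Budget: 2.0 GiB = 17179.9 Mb.
Stream payload after overhead: 17179.9 / 1.07 = 16056.0 Mb.
68 min = 4080 s
Total bitrate budget: 16056.0 Mb / 4080 s = 3.935 Mbps.
Audio: 528 kbps = 0.528 Mbps.
Video: 3.935 − 0.528 = 3.407 Mbps.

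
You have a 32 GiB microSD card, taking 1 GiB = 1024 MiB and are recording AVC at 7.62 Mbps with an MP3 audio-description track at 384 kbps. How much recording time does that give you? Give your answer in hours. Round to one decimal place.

9.5 hours

Audio: 384 kbps = 0.384 Mbps.
Total bitrate: 7.62 + 0.384 = 8.004 Mbps.
Capacity: 32 GiB = 274,878 Mb.
Recording time: 274,878 / 8.004 = 34,343 s ≈ 9.54 hours.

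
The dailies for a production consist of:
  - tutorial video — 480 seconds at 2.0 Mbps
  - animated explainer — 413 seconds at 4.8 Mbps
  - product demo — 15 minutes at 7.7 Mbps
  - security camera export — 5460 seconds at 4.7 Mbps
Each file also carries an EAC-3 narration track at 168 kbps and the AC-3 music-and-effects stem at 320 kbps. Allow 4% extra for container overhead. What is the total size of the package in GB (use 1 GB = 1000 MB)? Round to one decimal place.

Audio total: 168 + 320 = 488 kbps = 0.488 Mbps.
tutorial video: 2.488 Mbps × 480 s × 1.04 = 1242.0 Mb
animated explainer: 5.288 Mbps × 413 s × 1.04 = 2271.3 Mb
product demo: 8.188 Mbps × 900 s × 1.04 = 7664.0 Mb
security camera export: 5.188 Mbps × 5460 s × 1.04 = 29459.5 Mb
Total: 40636.8 Mb = 5079.6 MB.
= 5.080 GB.

5.1 GB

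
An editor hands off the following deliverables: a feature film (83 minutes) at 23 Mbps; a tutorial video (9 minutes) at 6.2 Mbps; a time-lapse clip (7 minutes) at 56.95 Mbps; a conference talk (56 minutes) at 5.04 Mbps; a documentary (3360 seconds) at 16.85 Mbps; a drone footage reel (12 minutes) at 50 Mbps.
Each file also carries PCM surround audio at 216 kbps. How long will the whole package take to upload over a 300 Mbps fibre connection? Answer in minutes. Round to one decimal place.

14.1 minutes

Audio: 216 kbps = 0.216 Mbps.
feature film: 23.216 Mbps × 4980 s = 115615.7 Mb
tutorial video: 6.416 Mbps × 540 s = 3464.6 Mb
time-lapse clip: 57.166 Mbps × 420 s = 24009.7 Mb
conference talk: 5.256 Mbps × 3360 s = 17660.2 Mb
documentary: 17.066 Mbps × 3360 s = 57341.8 Mb
drone footage reel: 50.216 Mbps × 720 s = 36155.5 Mb
Total: 254247.5 Mb = 31780.9 MB.
At 300 Mbps: 254247.5 / 300 = 847 s ≈ 14.1 minutes.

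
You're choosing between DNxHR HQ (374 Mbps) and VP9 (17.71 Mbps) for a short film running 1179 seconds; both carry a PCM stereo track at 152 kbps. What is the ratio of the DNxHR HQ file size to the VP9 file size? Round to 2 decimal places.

20.95

Audio: 152 kbps = 0.152 Mbps.
DNxHR HQ: 374.152 Mbps × 1179 s = 441125.2 Mb = 55.141 GB.
VP9: 17.862 Mbps × 1179 s = 21059.3 Mb = 2.632 GB.
Ratio: 55.141 / 2.632 = 20.947.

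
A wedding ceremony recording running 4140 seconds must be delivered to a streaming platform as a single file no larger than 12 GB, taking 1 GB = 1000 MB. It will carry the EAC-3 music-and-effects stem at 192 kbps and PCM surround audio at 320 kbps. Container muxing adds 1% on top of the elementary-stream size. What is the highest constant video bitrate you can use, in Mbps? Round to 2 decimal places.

22.45 Mbps

Budget: 12 GB = 96000.0 Mb.
Stream payload after overhead: 96000.0 / 1.01 = 95049.5 Mb.
Total bitrate budget: 95049.5 Mb / 4140 s = 22.959 Mbps.
Audio total: 192 + 320 = 512 kbps = 0.512 Mbps.
Video: 22.959 − 0.512 = 22.447 Mbps.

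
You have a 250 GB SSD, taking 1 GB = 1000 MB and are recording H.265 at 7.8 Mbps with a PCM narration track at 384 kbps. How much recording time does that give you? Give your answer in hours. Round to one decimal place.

Audio: 384 kbps = 0.384 Mbps.
Total bitrate: 7.8 + 0.384 = 8.184 Mbps.
Capacity: 250 GB = 2,000,000 Mb.
Recording time: 2,000,000 / 8.184 = 244,379 s ≈ 67.9 hours.

67.9 hours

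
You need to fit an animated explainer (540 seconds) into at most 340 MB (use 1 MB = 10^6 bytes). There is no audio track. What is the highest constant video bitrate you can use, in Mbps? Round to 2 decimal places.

5.04 Mbps

Budget: 340 MB = 2720.0 Mb.
Total bitrate budget: 2720.0 Mb / 540 s = 5.037 Mbps.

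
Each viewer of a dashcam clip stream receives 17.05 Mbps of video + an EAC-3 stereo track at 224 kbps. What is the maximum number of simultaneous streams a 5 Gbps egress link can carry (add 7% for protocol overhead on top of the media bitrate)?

270

Audio: 224 kbps = 0.224 Mbps.
Per-viewer media rate: 17.274 Mbps.
On the wire with 7% overhead: 18.483 Mbps.
5 Gbps = 5,000 Mbps; 5,000 / 18.483 = 270.52 → 270 viewers.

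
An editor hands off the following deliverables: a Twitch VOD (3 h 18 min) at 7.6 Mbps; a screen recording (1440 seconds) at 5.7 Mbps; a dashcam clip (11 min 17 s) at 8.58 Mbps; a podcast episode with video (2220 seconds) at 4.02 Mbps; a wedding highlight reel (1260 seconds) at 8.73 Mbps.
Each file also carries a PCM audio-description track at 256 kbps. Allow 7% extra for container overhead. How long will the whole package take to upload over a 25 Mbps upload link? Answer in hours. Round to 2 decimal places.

Audio: 256 kbps = 0.256 Mbps.
Twitch VOD: 7.856 Mbps × 11880 s × 1.07 = 99862.3 Mb
screen recording: 5.956 Mbps × 1440 s × 1.07 = 9177.0 Mb
dashcam clip: 8.836 Mbps × 677 s × 1.07 = 6400.7 Mb
podcast episode with video: 4.276 Mbps × 2220 s × 1.07 = 10157.2 Mb
wedding highlight reel: 8.986 Mbps × 1260 s × 1.07 = 12114.9 Mb
Total: 137712.2 Mb = 17214.0 MB.
At 25 Mbps: 137712.2 / 25 = 5508 s ≈ 1.53 hours.

1.53 hours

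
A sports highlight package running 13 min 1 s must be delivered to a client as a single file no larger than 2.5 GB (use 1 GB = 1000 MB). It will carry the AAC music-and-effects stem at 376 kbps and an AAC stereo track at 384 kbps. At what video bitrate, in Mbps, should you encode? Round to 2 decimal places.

Budget: 2.5 GB = 20000.0 Mb.
13 min 1 s = 781 s
Total bitrate budget: 20000.0 Mb / 781 s = 25.608 Mbps.
Audio total: 376 + 384 = 760 kbps = 0.760 Mbps.
Video: 25.608 − 0.760 = 24.848 Mbps.

24.85 Mbps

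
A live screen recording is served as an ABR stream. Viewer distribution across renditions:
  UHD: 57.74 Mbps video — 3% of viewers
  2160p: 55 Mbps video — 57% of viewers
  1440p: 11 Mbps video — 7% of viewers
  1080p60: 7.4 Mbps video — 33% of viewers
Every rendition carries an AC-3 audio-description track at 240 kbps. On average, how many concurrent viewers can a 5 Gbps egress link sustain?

Audio: 240 kbps = 0.240 Mbps.
Average per-viewer bitrate: 0.03×57.980 + 0.57×55.240 + 0.07×11.240 + 0.33×7.640 = 36.534 Mbps.
5 Gbps = 5,000 Mbps; 5,000 / 36.534 = 136.86 → 136.

136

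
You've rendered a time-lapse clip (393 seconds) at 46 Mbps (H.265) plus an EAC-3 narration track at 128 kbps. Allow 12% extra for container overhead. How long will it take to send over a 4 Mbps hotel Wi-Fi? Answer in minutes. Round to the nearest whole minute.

85 minutes

Audio: 128 kbps = 0.128 Mbps.
Total bitrate: 46.128 Mbps.
File: 46.128 Mbps × 393 s = 18128.3 Mb.
With 12% container overhead: ×1.12. → 20303.7 Mb.
At 4 Mbps: 20303.7 / 4 = 5075.9 s ≈ 84.6 minutes.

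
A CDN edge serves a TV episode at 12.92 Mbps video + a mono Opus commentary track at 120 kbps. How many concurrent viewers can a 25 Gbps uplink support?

1917

Audio: 120 kbps = 0.120 Mbps.
Per-viewer media rate: 13.040 Mbps.
25 Gbps = 25,000 Mbps; 25,000 / 13.040 = 1917.18 → 1917 viewers.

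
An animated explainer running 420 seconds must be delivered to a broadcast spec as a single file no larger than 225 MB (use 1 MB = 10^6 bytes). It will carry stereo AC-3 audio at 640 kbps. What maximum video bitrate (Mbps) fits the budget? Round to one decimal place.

3.6 Mbps

Budget: 225 MB = 1800.0 Mb.
Total bitrate budget: 1800.0 Mb / 420 s = 4.286 Mbps.
Audio: 640 kbps = 0.640 Mbps.
Video: 4.286 − 0.640 = 3.646 Mbps.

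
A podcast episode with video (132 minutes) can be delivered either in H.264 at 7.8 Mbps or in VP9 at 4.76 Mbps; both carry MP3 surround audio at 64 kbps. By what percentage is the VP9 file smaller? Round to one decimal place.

132 min = 7920 s
Audio: 64 kbps = 0.064 Mbps.
H.264: 7.864 Mbps × 7920 s = 62282.9 Mb = 7.251 GiB.
VP9: 4.824 Mbps × 7920 s = 38206.1 Mb = 4.448 GiB.
Reduction: (1 − 4.448/7.251) × 100 = 38.66%.

38.7%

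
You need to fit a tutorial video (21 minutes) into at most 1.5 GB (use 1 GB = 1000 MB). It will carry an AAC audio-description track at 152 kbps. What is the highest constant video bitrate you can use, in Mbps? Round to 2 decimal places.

Budget: 1.5 GB = 12000.0 Mb.
21 min = 1260 s
Total bitrate budget: 12000.0 Mb / 1260 s = 9.524 Mbps.
Audio: 152 kbps = 0.152 Mbps.
Video: 9.524 − 0.152 = 9.372 Mbps.

9.37 Mbps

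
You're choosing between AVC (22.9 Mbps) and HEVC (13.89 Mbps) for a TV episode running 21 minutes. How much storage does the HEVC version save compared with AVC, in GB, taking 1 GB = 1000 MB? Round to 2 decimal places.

21 min = 1260 s
AVC: 22.900 Mbps × 1260 s = 28854.0 Mb = 3.607 GB.
HEVC: 13.890 Mbps × 1260 s = 17501.4 Mb = 2.188 GB.
Saving: 3.607 − 2.188 = 1.419 GB.

1.42 GB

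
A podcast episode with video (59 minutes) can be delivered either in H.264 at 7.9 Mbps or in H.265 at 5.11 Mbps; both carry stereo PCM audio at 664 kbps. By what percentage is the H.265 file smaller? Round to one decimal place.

32.6%

59 min = 3540 s
Audio: 664 kbps = 0.664 Mbps.
H.264: 8.564 Mbps × 3540 s = 30316.6 Mb = 3.529 GiB.
H.265: 5.774 Mbps × 3540 s = 20440.0 Mb = 2.380 GiB.
Reduction: (1 − 2.380/3.529) × 100 = 32.58%.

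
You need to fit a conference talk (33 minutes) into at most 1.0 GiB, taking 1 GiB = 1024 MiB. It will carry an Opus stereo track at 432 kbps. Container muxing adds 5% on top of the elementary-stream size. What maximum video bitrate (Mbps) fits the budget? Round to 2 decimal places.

Budget: 1.0 GiB = 8589.9 Mb.
Stream payload after overhead: 8589.9 / 1.05 = 8180.9 Mb.
33 min = 1980 s
Total bitrate budget: 8180.9 Mb / 1980 s = 4.132 Mbps.
Audio: 432 kbps = 0.432 Mbps.
Video: 4.132 − 0.432 = 3.700 Mbps.

3.70 Mbps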